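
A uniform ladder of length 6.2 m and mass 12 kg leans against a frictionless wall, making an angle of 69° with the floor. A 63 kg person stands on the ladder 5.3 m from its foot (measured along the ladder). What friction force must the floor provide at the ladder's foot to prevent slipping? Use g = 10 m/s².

f ≈ 230 N

Sum moments about the foot of the ladder (the floor normal and friction both act there and drop out).
Ladder weight 12×10 = 120 N acts at 3.1 m along the ladder; its horizontal arm is 3.1·cos69° = 1.111 m → τ = 133.3 N·m clockwise.
Person: 63×10 = 630 N at 5.3 m → arm 1.899 m → τ = 1196 N·m clockwise.
Wall normal N acts horizontally at the top; its moment arm is the height L sinθ = 6.2·sin69° = 5.788 m, counterclockwise.
Στ = 0 ⇒ N × 5.788 = 1329 ⇒ N = 230 N.
ΣFx = 0: friction at the foot balances the wall's push, so f = N_wall = 230 N.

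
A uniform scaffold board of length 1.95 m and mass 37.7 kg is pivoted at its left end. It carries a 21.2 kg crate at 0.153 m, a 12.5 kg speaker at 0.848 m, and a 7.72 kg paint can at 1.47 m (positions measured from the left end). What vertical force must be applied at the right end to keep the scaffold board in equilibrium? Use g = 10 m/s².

F ≈ 318 N

Take moments about the left end.
Beam weight: 37.7 × 10 = 377 N down at 0.975 m → arm 0.975 m, τ = 377 × 0.975 = 367.6 N·m clockwise.
Crate: 21.2 × 10 = 212 N down at 0.153 m → arm 0.153 m, τ = 212 × 0.153 = 32.44 N·m clockwise.
Speaker: 12.5 × 10 = 125 N down at 0.848 m → arm 0.848 m, τ = 125 × 0.848 = 106 N·m clockwise.
Paint can: 7.72 × 10 = 77.2 N down at 1.47 m → arm 1.47 m, τ = 77.2 × 1.47 = 113.5 N·m clockwise.
Net moment of the loads = 619.5 N·m clockwise.
The upward force F acts at the right end, arm 1.95 m, giving F × 1.95 counterclockwise.
Balancing moments: F × 1.95 = 619.5, giving F = 619.5 / 1.95 = 318 N.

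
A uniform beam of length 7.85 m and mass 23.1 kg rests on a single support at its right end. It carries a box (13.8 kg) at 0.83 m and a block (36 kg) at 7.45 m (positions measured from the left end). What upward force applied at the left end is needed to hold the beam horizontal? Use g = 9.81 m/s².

F ≈ 252 N

Sum moments about the right end (the unknown pivot reaction has zero arm there).
Beam weight: 23.1 × 9.81 = 226.6 N down at 3.925 m → arm 3.925 m, τ = 226.6 × 3.925 = 889.4 N·m counterclockwise.
Box: 13.8 × 9.81 = 135.4 N down at 0.83 m → arm 7.02 m, τ = 135.4 × 7.02 = 950.5 N·m counterclockwise.
Block: 36 × 9.81 = 353.2 N down at 7.45 m → arm 0.4 m, τ = 353.2 × 0.4 = 141.3 N·m counterclockwise.
Net moment of the loads = 1981 N·m counterclockwise.
The upward force F acts at the left end, arm 7.85 m, giving F × 7.85 clockwise.
Στ = 0 ⇒ F × 7.85 = 1981 ⇒ F = 1981 / 7.85 = 252 N.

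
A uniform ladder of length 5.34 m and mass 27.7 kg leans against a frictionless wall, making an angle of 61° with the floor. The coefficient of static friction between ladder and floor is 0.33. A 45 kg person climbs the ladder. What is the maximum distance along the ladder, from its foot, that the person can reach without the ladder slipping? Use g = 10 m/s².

Take moments about the foot of the ladder.
Ladder weight 27.7×10 = 277 N acts at 2.67 m along the ladder; its horizontal arm is 2.67·cos61° = 1.294 m → τ = 358.4 N·m clockwise.
Person weight 45×10 = 450 N at distance d → arm d·cos61° → τ = 450·d·0.4848 clockwise.
Wall normal N at the top has arm L sinθ = 4.67 m counterclockwise, so Στ = 0 gives N·4.67 = 358.4 + 218.2·d.
ΣFy = 0 ⇒ N_floor = 727 N, so the maximum friction is μ_s·N_floor = 0.33×727 = 239.9 N. ΣFx = 0 ⇒ N_wall = f, so at the slipping point N = 239.9 N.
Substituting: 239.9×4.67 = 358.4 + 218.2·d ⇒ d = (1120 − 358.4) / 218.2 = 3.49 m.

d ≈ 3.49 m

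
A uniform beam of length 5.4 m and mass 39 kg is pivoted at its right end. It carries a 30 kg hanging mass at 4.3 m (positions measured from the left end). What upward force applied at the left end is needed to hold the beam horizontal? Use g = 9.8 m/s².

Taking torques about the right end:
Beam weight: 39 × 9.8 = 382.2 N down at 2.7 m → arm 2.7 m, τ = 382.2 × 2.7 = 1032 N·m counterclockwise.
Hanging mass: 30 × 9.8 = 294 N down at 4.3 m → arm 1.1 m, τ = 294 × 1.1 = 323.4 N·m counterclockwise.
Net moment of the loads = 1355 N·m counterclockwise.
The upward force F acts at the left end, arm 5.4 m, giving F × 5.4 clockwise.
For rotational equilibrium, F × 5.4 = 1355, so F = 1355 / 5.4 = 251 N.

F ≈ 251 N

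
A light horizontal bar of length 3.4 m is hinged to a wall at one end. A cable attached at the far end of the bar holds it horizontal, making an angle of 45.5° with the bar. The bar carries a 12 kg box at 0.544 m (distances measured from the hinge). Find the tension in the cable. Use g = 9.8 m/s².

T ≈ 26.4 N

Choose the hinge as the axis so the unknown hinge reaction has zero arm there.
Box: 12 × 9.8 = 117.6 N down at 0.544 m → arm 0.544 m, τ = 117.6 × 0.544 = 63.97 N·m clockwise.
Total clockwise load moment = 63.97 N·m.
The cable tension T acts at 3.4 m; only its component perpendicular to the bar, T sinθ, produces torque. sin 45.5° = 0.7133.
Setting net torque to zero: T × 3.4 × 0.7133 = 63.97 → T = 63.97 / 2.425 = 26.4 N.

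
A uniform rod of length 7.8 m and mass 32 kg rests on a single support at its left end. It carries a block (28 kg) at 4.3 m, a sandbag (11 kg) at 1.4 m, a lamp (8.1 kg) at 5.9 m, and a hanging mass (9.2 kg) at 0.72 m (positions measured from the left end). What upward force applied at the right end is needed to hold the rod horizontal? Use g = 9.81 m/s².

Take moments about the left end.
Beam weight: 32 × 9.81 = 313.9 N down at 3.9 m → arm 3.9 m, τ = 313.9 × 3.9 = 1224 N·m clockwise.
Block: 28 × 9.81 = 274.7 N down at 4.3 m → arm 4.3 m, τ = 274.7 × 4.3 = 1181 N·m clockwise.
Sandbag: 11 × 9.81 = 107.9 N down at 1.4 m → arm 1.4 m, τ = 107.9 × 1.4 = 151.1 N·m clockwise.
Lamp: 8.1 × 9.81 = 79.46 N down at 5.9 m → arm 5.9 m, τ = 79.46 × 5.9 = 468.8 N·m clockwise.
Hanging mass: 9.2 × 9.81 = 90.25 N down at 0.72 m → arm 0.72 m, τ = 90.25 × 0.72 = 64.98 N·m clockwise.
Net moment of the loads = 3090 N·m clockwise.
The upward force F acts at the right end, arm 7.8 m, giving F × 7.8 counterclockwise.
Στ = 0 ⇒ F × 7.8 = 3090 ⇒ F = 3090 / 7.8 = 396 N.

F ≈ 396 N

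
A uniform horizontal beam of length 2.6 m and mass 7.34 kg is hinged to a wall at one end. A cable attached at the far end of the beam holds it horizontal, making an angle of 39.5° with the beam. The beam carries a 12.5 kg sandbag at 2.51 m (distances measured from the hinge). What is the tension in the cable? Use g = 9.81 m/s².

Take moments about the hinge.
Beam weight: 7.34 × 9.81 = 72.01 N down at 1.3 m → arm 1.3 m, τ = 72.01 × 1.3 = 93.61 N·m clockwise.
Sandbag: 12.5 × 9.81 = 122.6 N down at 2.51 m → arm 2.51 m, τ = 122.6 × 2.51 = 307.7 N·m clockwise.
Total clockwise load moment = 401.3 N·m.
The cable tension T acts at 2.6 m; only its component perpendicular to the beam, T sinθ, produces torque. sin 39.5° = 0.6361.
Balancing moments: T × 2.6 × 0.6361 = 401.3, giving T = 401.3 / 1.654 = 243 N.

T ≈ 243 N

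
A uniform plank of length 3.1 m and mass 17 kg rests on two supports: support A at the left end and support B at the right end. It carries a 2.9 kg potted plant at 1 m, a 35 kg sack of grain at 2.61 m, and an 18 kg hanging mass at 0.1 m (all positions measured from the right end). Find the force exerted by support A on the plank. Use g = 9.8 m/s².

R_A ≈ 387 N

Sum moments about support B (its reaction then has zero moment arm).
Beam weight: 17 × 9.8 = 166.6 N down at 1.55 m → arm 1.55 m, τ = 166.6 × 1.55 = 258.2 N·m counterclockwise.
Potted plant: 2.9 × 9.8 = 28.42 N down at 1 m → arm 1 m, τ = 28.42 × 1 = 28.42 N·m counterclockwise.
Sack of grain: 35 × 9.8 = 343 N down at 2.61 m → arm 2.61 m, τ = 343 × 2.61 = 895.2 N·m counterclockwise.
Hanging mass: 18 × 9.8 = 176.4 N down at 0.1 m → arm 0.1 m, τ = 176.4 × 0.1 = 17.64 N·m counterclockwise.
Net load moment about support B = 1199 N·m counterclockwise.
Reaction R at support A is upward at 3.1 m, arm 3.1 m → moment R × 3.1 clockwise.
Balancing moments: R × 3.1 = 1199, giving R = 387 N.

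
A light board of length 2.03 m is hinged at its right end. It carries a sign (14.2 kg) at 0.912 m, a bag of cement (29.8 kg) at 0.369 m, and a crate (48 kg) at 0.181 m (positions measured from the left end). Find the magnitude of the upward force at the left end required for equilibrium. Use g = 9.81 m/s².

F ≈ 745 N

Take moments about the right end.
Sign: 14.2 × 9.81 = 139.3 N down at 0.912 m → arm 1.118 m, τ = 139.3 × 1.118 = 155.7 N·m counterclockwise.
Bag of cement: 29.8 × 9.81 = 292.3 N down at 0.369 m → arm 1.661 m, τ = 292.3 × 1.661 = 485.5 N·m counterclockwise.
Crate: 48 × 9.81 = 470.9 N down at 0.181 m → arm 1.849 m, τ = 470.9 × 1.849 = 870.7 N·m counterclockwise.
Net moment of the loads = 1512 N·m counterclockwise.
The upward force F acts at the left end, arm 2.03 m, giving F × 2.03 clockwise.
Στ = 0 ⇒ F × 2.03 = 1512 ⇒ F = 1512 / 2.03 = 745 N.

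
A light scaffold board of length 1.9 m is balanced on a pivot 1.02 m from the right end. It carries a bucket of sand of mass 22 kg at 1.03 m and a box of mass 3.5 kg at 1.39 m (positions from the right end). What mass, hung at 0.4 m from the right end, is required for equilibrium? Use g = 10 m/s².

m ≈ 2.44 kg

Taking torques about the pivot (at 1.02 m from the right end):
Bucket of sand: 22 × 10 = 220 N down at 1.03 m → arm 0.01 m, τ = 220 × 0.01 = 2.2 N·m counterclockwise.
Box: 3.5 × 10 = 35 N down at 1.39 m → arm 0.37 m, τ = 35 × 0.37 = 12.95 N·m counterclockwise.
Net moment of known loads = 15.15 N·m counterclockwise.
An unknown mass m at 0.4 m has arm 0.62 m; its moment is m·g·0.62 clockwise.
Balancing moments: m × 10 × 0.62 = 15.15, giving m = 15.15 / (10 × 0.62) = 2.44 kg.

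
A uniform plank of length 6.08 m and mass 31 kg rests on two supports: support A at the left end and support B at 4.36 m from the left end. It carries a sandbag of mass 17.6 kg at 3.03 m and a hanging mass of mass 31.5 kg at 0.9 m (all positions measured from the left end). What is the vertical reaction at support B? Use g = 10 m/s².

R_B ≈ 403 N

About support A:
Beam weight: 31 × 10 = 310 N down at 3.04 m → arm 3.04 m, τ = 310 × 3.04 = 942.4 N·m clockwise.
Sandbag: 17.6 × 10 = 176 N down at 3.03 m → arm 3.03 m, τ = 176 × 3.03 = 533.3 N·m clockwise.
Hanging mass: 31.5 × 10 = 315 N down at 0.9 m → arm 0.9 m, τ = 315 × 0.9 = 283.5 N·m clockwise.
Net load moment about support A = 1759 N·m clockwise.
Reaction R at support B is upward at 4.36 m, arm 4.36 m → moment R × 4.36 counterclockwise.
Στ = 0 ⇒ R × 4.36 = 1759 ⇒ R = 403 N.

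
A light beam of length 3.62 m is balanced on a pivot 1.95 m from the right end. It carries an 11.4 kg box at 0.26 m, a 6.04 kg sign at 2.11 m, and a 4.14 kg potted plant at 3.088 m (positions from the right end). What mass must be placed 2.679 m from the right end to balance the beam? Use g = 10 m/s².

m ≈ 18.6 kg

Sum moments about the pivot (at 1.95 m from the right end) (the support reaction has zero arm there).
Box: 11.4 × 10 = 114 N down at 0.26 m → arm 1.69 m, τ = 114 × 1.69 = 192.7 N·m clockwise.
Sign: 6.04 × 10 = 60.4 N down at 2.11 m → arm 0.16 m, τ = 60.4 × 0.16 = 9.664 N·m counterclockwise.
Potted plant: 4.14 × 10 = 41.4 N down at 3.088 m → arm 1.138 m, τ = 41.4 × 1.138 = 47.11 N·m counterclockwise.
Net moment of known loads = 135.9 N·m clockwise.
An unknown mass m at 2.679 m has arm 0.729 m; its moment is m·g·0.729 counterclockwise.
Balancing moments: m × 10 × 0.729 = 135.9, giving m = 135.9 / (10 × 0.729) = 18.6 kg.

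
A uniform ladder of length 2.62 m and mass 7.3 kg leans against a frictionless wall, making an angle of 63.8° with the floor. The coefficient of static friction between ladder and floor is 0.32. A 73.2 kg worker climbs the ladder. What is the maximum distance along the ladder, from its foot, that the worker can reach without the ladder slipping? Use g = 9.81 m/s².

Sum moments about the foot of the ladder (the floor normal and friction both act there and drop out).
Ladder weight 7.3×9.81 = 71.61 N acts at 1.31 m along the ladder; its horizontal arm is 1.31·cos63.8° = 0.5784 m → τ = 41.42 N·m clockwise.
Worker weight 73.2×9.81 = 718.1 N at distance d → arm d·cos63.8° → τ = 718.1·d·0.4415 clockwise.
Wall normal N at the top has arm L sinθ = 2.351 m counterclockwise, so Στ = 0 gives N·2.351 = 41.42 + 317·d.
ΣFy = 0 ⇒ N_floor = 789.7 N, so the maximum friction is μ_s·N_floor = 0.32×789.7 = 252.7 N. ΣFx = 0 ⇒ N_wall = f, so at the slipping point N = 252.7 N.
Substituting: 252.7×2.351 = 41.42 + 317·d ⇒ d = (594.1 − 41.42) / 317 = 1.74 m.

d ≈ 1.74 m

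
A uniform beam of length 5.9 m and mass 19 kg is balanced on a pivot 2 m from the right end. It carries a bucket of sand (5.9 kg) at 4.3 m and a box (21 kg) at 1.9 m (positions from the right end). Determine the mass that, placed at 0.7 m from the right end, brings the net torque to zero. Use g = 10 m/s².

Choose the pivot (at 2 m from the right end) as the axis so the support reaction has zero arm there.
Beam weight: 19 × 10 = 190 N down at 2.95 m → arm 0.95 m, τ = 190 × 0.95 = 180.5 N·m counterclockwise.
Bucket of sand: 5.9 × 10 = 59 N down at 4.3 m → arm 2.3 m, τ = 59 × 2.3 = 135.7 N·m counterclockwise.
Box: 21 × 10 = 210 N down at 1.9 m → arm 0.1 m, τ = 210 × 0.1 = 21 N·m clockwise.
Net moment of known loads = 295.2 N·m counterclockwise.
An unknown mass m at 0.7 m has arm 1.3 m; its moment is m·g·1.3 clockwise.
For rotational equilibrium, m × 10 × 1.3 = 295.2, so m = 295.2 / (10 × 1.3) = 22.7 kg.

m ≈ 22.7 kg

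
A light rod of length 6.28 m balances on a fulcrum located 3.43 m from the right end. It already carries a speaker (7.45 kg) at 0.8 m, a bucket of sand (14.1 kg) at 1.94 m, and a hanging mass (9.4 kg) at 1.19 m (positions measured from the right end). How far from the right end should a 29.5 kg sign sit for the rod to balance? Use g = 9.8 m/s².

Take moments about the fulcrum (at 3.43 m from the right end).
Speaker: 7.45 × 9.8 = 73.01 N down at 0.8 m → arm 2.63 m, τ = 73.01 × 2.63 = 192 N·m clockwise.
Bucket of sand: 14.1 × 9.8 = 138.2 N down at 1.94 m → arm 1.49 m, τ = 138.2 × 1.49 = 205.9 N·m clockwise.
Hanging mass: 9.4 × 9.8 = 92.12 N down at 1.19 m → arm 2.24 m, τ = 92.12 × 2.24 = 206.3 N·m clockwise.
Net moment of existing loads = 604.2 N·m clockwise.
The sign weighs 29.5 × 9.8 = 289.1 N and must supply an equal counterclockwise moment, so its lever arm about the fulcrum is 604.2 / 289.1 = 2.09 m.
That puts it at 3.43 + 2.09 = 5.52 m from the right end.

x ≈ 5.52 m from the right end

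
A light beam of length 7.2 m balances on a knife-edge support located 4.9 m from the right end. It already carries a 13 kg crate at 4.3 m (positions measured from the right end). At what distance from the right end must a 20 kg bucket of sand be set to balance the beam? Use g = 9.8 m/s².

Sum moments about the knife-edge support (at 4.9 m from the right end) (the support reaction has zero arm there).
Crate: 13 × 9.8 = 127.4 N down at 4.3 m → arm 0.6 m, τ = 127.4 × 0.6 = 76.44 N·m clockwise.
Net moment of existing loads = 76.44 N·m clockwise.
The bucket of sand weighs 20 × 9.8 = 196 N and must supply an equal counterclockwise moment, so its lever arm about the knife-edge support is 76.44 / 196 = 0.39 m.
That puts it at 4.9 + 0.39 = 5.29 m from the right end.

x ≈ 5.29 m from the right end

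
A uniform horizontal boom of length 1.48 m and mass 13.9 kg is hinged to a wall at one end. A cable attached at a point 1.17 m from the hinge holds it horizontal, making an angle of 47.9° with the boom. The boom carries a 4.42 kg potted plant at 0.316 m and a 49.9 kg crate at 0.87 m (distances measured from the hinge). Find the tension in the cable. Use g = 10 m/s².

T ≈ 635 N

Taking torques about the hinge:
Beam weight: 13.9 × 10 = 139 N down at 0.74 m → arm 0.74 m, τ = 139 × 0.74 = 102.9 N·m clockwise.
Potted plant: 4.42 × 10 = 44.2 N down at 0.316 m → arm 0.316 m, τ = 44.2 × 0.316 = 13.97 N·m clockwise.
Crate: 49.9 × 10 = 499 N down at 0.87 m → arm 0.87 m, τ = 499 × 0.87 = 434.1 N·m clockwise.
Total clockwise load moment = 551 N·m.
The cable tension T acts at 1.17 m; only its component perpendicular to the boom, T sinθ, produces torque. sin 47.9° = 0.742.
Στ = 0 ⇒ T × 1.17 × 0.742 = 551 ⇒ T = 551 / 0.8681 = 635 N.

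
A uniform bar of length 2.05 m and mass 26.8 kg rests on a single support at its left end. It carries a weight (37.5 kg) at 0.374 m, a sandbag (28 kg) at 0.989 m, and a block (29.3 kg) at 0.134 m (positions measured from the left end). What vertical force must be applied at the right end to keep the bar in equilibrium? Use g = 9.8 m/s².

Taking torques about the left end:
Beam weight: 26.8 × 9.8 = 262.6 N down at 1.025 m → arm 1.025 m, τ = 262.6 × 1.025 = 269.2 N·m clockwise.
Weight: 37.5 × 9.8 = 367.5 N down at 0.374 m → arm 0.374 m, τ = 367.5 × 0.374 = 137.4 N·m clockwise.
Sandbag: 28 × 9.8 = 274.4 N down at 0.989 m → arm 0.989 m, τ = 274.4 × 0.989 = 271.4 N·m clockwise.
Block: 29.3 × 9.8 = 287.1 N down at 0.134 m → arm 0.134 m, τ = 287.1 × 0.134 = 38.47 N·m clockwise.
Net moment of the loads = 716.5 N·m clockwise.
The upward force F acts at the right end, arm 2.05 m, giving F × 2.05 counterclockwise.
Setting net torque to zero: F × 2.05 = 716.5 → F = 716.5 / 2.05 = 350 N.

F ≈ 350 N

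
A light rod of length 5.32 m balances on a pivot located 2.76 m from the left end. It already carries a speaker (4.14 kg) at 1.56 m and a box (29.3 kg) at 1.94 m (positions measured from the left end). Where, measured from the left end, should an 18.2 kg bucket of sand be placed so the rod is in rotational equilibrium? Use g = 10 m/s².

Taking torques about the pivot (at 2.76 m from the left end):
Speaker: 4.14 × 10 = 41.4 N down at 1.56 m → arm 1.2 m, τ = 41.4 × 1.2 = 49.68 N·m counterclockwise.
Box: 29.3 × 10 = 293 N down at 1.94 m → arm 0.82 m, τ = 293 × 0.82 = 240.3 N·m counterclockwise.
Net moment of existing loads = 290 N·m counterclockwise.
The bucket of sand weighs 18.2 × 10 = 182 N and must supply an equal clockwise moment, so its lever arm about the pivot is 290 / 182 = 1.59 m.
That puts it at 2.76 + 1.59 = 4.35 m from the left end.

x ≈ 4.35 m from the left end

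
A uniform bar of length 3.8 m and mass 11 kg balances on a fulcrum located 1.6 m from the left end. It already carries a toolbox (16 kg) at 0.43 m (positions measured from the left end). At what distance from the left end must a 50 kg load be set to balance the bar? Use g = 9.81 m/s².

x ≈ 1.91 m from the left end

Sum moments about the fulcrum (at 1.6 m from the left end) (the support reaction has zero arm there).
Beam weight: 11 × 9.81 = 107.9 N down at 1.9 m → arm 0.3 m, τ = 107.9 × 0.3 = 32.37 N·m clockwise.
Toolbox: 16 × 9.81 = 157 N down at 0.43 m → arm 1.17 m, τ = 157 × 1.17 = 183.7 N·m counterclockwise.
Net moment of existing loads = 151.3 N·m counterclockwise.
The load weighs 50 × 9.81 = 490.5 N and must supply an equal clockwise moment, so its lever arm about the fulcrum is 151.3 / 490.5 = 0.308 m.
That puts it at 1.6 + 0.308 = 1.91 m from the left end.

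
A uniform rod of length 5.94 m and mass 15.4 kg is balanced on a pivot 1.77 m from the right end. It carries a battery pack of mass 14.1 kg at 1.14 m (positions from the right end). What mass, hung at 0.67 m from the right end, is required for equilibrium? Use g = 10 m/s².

Sum moments about the pivot (at 1.77 m from the right end) (the support reaction has zero arm there).
Beam weight: 15.4 × 10 = 154 N down at 2.97 m → arm 1.2 m, τ = 154 × 1.2 = 184.8 N·m counterclockwise.
Battery pack: 14.1 × 10 = 141 N down at 1.14 m → arm 0.63 m, τ = 141 × 0.63 = 88.83 N·m clockwise.
Net moment of known loads = 95.97 N·m counterclockwise.
An unknown mass m at 0.67 m has arm 1.1 m; its moment is m·g·1.1 clockwise.
Balancing moments: m × 10 × 1.1 = 95.97, giving m = 95.97 / (10 × 1.1) = 8.72 kg.

m ≈ 8.72 kg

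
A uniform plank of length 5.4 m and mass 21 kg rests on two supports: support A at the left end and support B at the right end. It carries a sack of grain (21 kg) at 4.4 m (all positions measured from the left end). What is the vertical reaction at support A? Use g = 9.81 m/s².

Take moments about support B.
Beam weight: 21 × 9.81 = 206 N down at 2.7 m → arm 2.7 m, τ = 206 × 2.7 = 556.2 N·m counterclockwise.
Sack of grain: 21 × 9.81 = 206 N down at 4.4 m → arm 1 m, τ = 206 × 1 = 206 N·m counterclockwise.
Net load moment about support B = 762.2 N·m counterclockwise.
Reaction R at support A is upward at 0 m, arm 5.4 m → moment R × 5.4 clockwise.
Στ = 0 ⇒ R × 5.4 = 762.2 ⇒ R = 141 N.

R_A ≈ 141 N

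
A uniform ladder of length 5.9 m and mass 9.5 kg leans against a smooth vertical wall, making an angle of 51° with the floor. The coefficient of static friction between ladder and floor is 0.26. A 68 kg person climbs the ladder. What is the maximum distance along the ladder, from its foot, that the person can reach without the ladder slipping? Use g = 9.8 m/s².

Taking torques about the foot of the ladder:
Ladder weight 9.5×9.8 = 93.1 N acts at 2.95 m along the ladder; its horizontal arm is 2.95·cos51° = 1.856 m → τ = 172.8 N·m clockwise.
Person weight 68×9.8 = 666.4 N at distance d → arm d·cos51° → τ = 666.4·d·0.6293 clockwise.
Wall normal N at the top has arm L sinθ = 4.585 m counterclockwise, so Στ = 0 gives N·4.585 = 172.8 + 419.4·d.
ΣFy = 0 ⇒ N_floor = 759.5 N, so the maximum friction is μ_s·N_floor = 0.26×759.5 = 197.5 N. ΣFx = 0 ⇒ N_wall = f, so at the slipping point N = 197.5 N.
Substituting: 197.5×4.585 = 172.8 + 419.4·d ⇒ d = (905.5 − 172.8) / 419.4 = 1.75 m.

d ≈ 1.75 m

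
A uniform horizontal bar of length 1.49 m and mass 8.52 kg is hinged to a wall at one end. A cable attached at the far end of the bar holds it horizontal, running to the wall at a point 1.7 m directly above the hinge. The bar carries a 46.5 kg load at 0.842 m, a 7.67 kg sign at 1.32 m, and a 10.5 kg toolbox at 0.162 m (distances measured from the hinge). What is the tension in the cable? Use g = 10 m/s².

T ≈ 512 N

Choose the hinge as the axis so the unknown hinge reaction has zero arm there.
Beam weight: 8.52 × 10 = 85.2 N down at 0.745 m → arm 0.745 m, τ = 85.2 × 0.745 = 63.47 N·m clockwise.
Load: 46.5 × 10 = 465 N down at 0.842 m → arm 0.842 m, τ = 465 × 0.842 = 391.5 N·m clockwise.
Sign: 7.67 × 10 = 76.7 N down at 1.32 m → arm 1.32 m, τ = 76.7 × 1.32 = 101.2 N·m clockwise.
Toolbox: 10.5 × 10 = 105 N down at 0.162 m → arm 0.162 m, τ = 105 × 0.162 = 17.01 N·m clockwise.
Total clockwise load moment = 573.2 N·m.
The cable tension T acts at 1.49 m; only its component perpendicular to the bar, T sinθ, produces torque. sinθ = h/√(h²+d²) = 1.7/√(1.7²+1.49²) = 0.752.
For rotational equilibrium, T × 1.49 × 0.752 = 573.2, so T = 573.2 / 1.12 = 512 N.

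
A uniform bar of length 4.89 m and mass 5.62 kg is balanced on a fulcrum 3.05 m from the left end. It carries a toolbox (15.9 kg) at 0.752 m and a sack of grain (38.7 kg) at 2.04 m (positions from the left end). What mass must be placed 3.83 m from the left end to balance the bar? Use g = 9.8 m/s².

m ≈ 101 kg

Choose the fulcrum (at 3.05 m from the left end) as the axis so the support reaction has zero arm there.
Beam weight: 5.62 × 9.8 = 55.08 N down at 2.445 m → arm 0.605 m, τ = 55.08 × 0.605 = 33.32 N·m counterclockwise.
Toolbox: 15.9 × 9.8 = 155.8 N down at 0.752 m → arm 2.298 m, τ = 155.8 × 2.298 = 358 N·m counterclockwise.
Sack of grain: 38.7 × 9.8 = 379.3 N down at 2.04 m → arm 1.01 m, τ = 379.3 × 1.01 = 383.1 N·m counterclockwise.
Net moment of known loads = 774.4 N·m counterclockwise.
An unknown mass m at 3.83 m has arm 0.78 m; its moment is m·g·0.78 clockwise.
Στ = 0 ⇒ m × 9.8 × 0.78 = 774.4 ⇒ m = 774.4 / (9.8 × 0.78) = 101 kg.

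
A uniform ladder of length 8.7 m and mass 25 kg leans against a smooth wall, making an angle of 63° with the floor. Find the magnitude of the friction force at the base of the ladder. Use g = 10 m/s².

f ≈ 63.7 N

Take moments about the foot of the ladder.
Ladder weight 25×10 = 250 N acts at 4.35 m along the ladder; its horizontal arm is 4.35·cos63° = 1.975 m → τ = 493.8 N·m clockwise.
Wall normal N acts horizontally at the top; its moment arm is the height L sinθ = 8.7·sin63° = 7.752 m, counterclockwise.
Setting net torque to zero: N × 7.752 = 493.8 → N = 63.7 N.
ΣFx = 0: friction at the foot balances the wall's push, so f = N_wall = 63.7 N.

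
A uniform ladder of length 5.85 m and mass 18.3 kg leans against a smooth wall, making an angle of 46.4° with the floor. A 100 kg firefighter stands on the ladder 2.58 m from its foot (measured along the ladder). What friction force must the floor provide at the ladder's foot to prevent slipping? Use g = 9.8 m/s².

Taking torques about the foot of the ladder:
Ladder weight 18.3×9.8 = 179.3 N acts at 2.925 m along the ladder; its horizontal arm is 2.925·cos46.4° = 2.017 m → τ = 361.6 N·m clockwise.
Firefighter: 100×9.8 = 980 N at 2.58 m → arm 1.779 m → τ = 1743 N·m clockwise.
Wall normal N acts horizontally at the top; its moment arm is the height L sinθ = 5.85·sin46.4° = 4.236 m, counterclockwise.
Στ = 0 ⇒ N × 4.236 = 2105 ⇒ N = 497 N.
ΣFx = 0: friction at the foot balances the wall's push, so f = N_wall = 497 N.

f ≈ 497 N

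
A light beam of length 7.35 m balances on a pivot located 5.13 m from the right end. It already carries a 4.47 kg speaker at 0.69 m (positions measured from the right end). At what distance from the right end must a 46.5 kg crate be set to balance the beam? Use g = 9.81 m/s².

x ≈ 5.56 m from the right end

Sum moments about the pivot (at 5.13 m from the right end) (the support reaction has zero arm there).
Speaker: 4.47 × 9.81 = 43.85 N down at 0.69 m → arm 4.44 m, τ = 43.85 × 4.44 = 194.7 N·m clockwise.
Net moment of existing loads = 194.7 N·m clockwise.
The crate weighs 46.5 × 9.81 = 456.2 N and must supply an equal counterclockwise moment, so its lever arm about the pivot is 194.7 / 456.2 = 0.427 m.
That puts it at 5.13 + 0.427 = 5.56 m from the right end.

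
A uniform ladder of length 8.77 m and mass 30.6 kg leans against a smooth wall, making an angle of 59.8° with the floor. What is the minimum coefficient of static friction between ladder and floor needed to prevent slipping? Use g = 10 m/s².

μ_min ≈ 0.291

Take moments about the foot of the ladder.
Ladder weight 30.6×10 = 306 N acts at 4.385 m along the ladder; its horizontal arm is 4.385·cos59.8° = 2.206 m → τ = 675 N·m clockwise.
Wall normal N acts horizontally at the top; its moment arm is the height L sinθ = 8.77·sin59.8° = 7.58 m, counterclockwise.
For rotational equilibrium, N × 7.58 = 675, so N = 89.05 N.
ΣFx = 0 ⇒ f = N_wall = 89.05 N. ΣFy = 0 ⇒ N_floor = 306 N.
μ_min = f / N_floor = 89.05 / 306 = 0.291.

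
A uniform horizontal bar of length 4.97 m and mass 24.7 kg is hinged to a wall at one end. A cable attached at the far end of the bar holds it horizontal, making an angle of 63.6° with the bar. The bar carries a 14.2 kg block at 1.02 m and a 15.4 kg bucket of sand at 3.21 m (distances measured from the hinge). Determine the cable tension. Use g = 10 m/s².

Taking torques about the hinge:
Beam weight: 24.7 × 10 = 247 N down at 2.485 m → arm 2.485 m, τ = 247 × 2.485 = 613.8 N·m clockwise.
Block: 14.2 × 10 = 142 N down at 1.02 m → arm 1.02 m, τ = 142 × 1.02 = 144.8 N·m clockwise.
Bucket of sand: 15.4 × 10 = 154 N down at 3.21 m → arm 3.21 m, τ = 154 × 3.21 = 494.3 N·m clockwise.
Total clockwise load moment = 1253 N·m.
The cable tension T acts at 4.97 m; only its component perpendicular to the bar, T sinθ, produces torque. sin 63.6° = 0.8957.
Setting net torque to zero: T × 4.97 × 0.8957 = 1253 → T = 1253 / 4.452 = 281 N.

T ≈ 281 N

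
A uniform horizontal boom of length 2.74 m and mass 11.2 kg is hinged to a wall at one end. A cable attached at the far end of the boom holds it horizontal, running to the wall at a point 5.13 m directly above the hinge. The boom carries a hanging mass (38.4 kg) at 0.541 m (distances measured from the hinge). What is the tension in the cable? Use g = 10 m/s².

T ≈ 149 N

Take moments about the hinge.
Beam weight: 11.2 × 10 = 112 N down at 1.37 m → arm 1.37 m, τ = 112 × 1.37 = 153.4 N·m clockwise.
Hanging mass: 38.4 × 10 = 384 N down at 0.541 m → arm 0.541 m, τ = 384 × 0.541 = 207.7 N·m clockwise.
Total clockwise load moment = 361.1 N·m.
The cable tension T acts at 2.74 m; only its component perpendicular to the boom, T sinθ, produces torque. sinθ = h/√(h²+d²) = 5.13/√(5.13²+2.74²) = 0.8821.
Στ = 0 ⇒ T × 2.74 × 0.8821 = 361.1 ⇒ T = 361.1 / 2.417 = 149 N.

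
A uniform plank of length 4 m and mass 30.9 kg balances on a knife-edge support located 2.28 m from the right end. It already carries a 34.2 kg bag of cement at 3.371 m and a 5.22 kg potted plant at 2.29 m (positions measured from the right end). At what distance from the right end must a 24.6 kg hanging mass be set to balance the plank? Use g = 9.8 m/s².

x ≈ 1.11 m from the right end

Take moments about the knife-edge support (at 2.28 m from the right end).
Beam weight: 30.9 × 9.8 = 302.8 N down at 2 m → arm 0.28 m, τ = 302.8 × 0.28 = 84.78 N·m clockwise.
Bag of cement: 34.2 × 9.8 = 335.2 N down at 3.371 m → arm 1.091 m, τ = 335.2 × 1.091 = 365.7 N·m counterclockwise.
Potted plant: 5.22 × 9.8 = 51.16 N down at 2.29 m → arm 0.01 m, τ = 51.16 × 0.01 = 0.5116 N·m counterclockwise.
Net moment of existing loads = 281.4 N·m counterclockwise.
The hanging mass weighs 24.6 × 9.8 = 241.1 N and must supply an equal clockwise moment, so its lever arm about the knife-edge support is 281.4 / 241.1 = 1.17 m.
That puts it at 2.28 − 1.17 = 1.11 m from the right end.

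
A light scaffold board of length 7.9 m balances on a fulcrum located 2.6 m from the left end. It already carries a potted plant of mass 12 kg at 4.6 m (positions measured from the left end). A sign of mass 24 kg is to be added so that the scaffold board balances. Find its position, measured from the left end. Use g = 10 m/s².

x ≈ 1.6 m from the left end

Choose the fulcrum (at 2.6 m from the left end) as the axis so the support reaction has zero arm there.
Potted plant: 12 × 10 = 120 N down at 4.6 m → arm 2 m, τ = 120 × 2 = 240 N·m clockwise.
Net moment of existing loads = 240 N·m clockwise.
The sign weighs 24 × 10 = 240 N and must supply an equal counterclockwise moment, so its lever arm about the fulcrum is 240 / 240 = 1 m.
That puts it at 2.6 − 1 = 1.6 m from the left end.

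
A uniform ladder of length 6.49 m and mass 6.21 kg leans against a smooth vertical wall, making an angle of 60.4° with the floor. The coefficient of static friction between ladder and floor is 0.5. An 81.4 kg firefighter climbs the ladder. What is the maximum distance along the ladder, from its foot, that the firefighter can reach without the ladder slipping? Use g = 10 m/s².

d ≈ 5.9 m

About the foot of the ladder:
Ladder weight 6.21×10 = 62.1 N acts at 3.245 m along the ladder; its horizontal arm is 3.245·cos60.4° = 1.603 m → τ = 99.55 N·m clockwise.
Firefighter weight 81.4×10 = 814 N at distance d → arm d·cos60.4° → τ = 814·d·0.4939 clockwise.
Wall normal N at the top has arm L sinθ = 5.643 m counterclockwise, so Στ = 0 gives N·5.643 = 99.55 + 402·d.
ΣFy = 0 ⇒ N_floor = 876.1 N, so the maximum friction is μ_s·N_floor = 0.5×876.1 = 438.1 N. ΣFx = 0 ⇒ N_wall = f, so at the slipping point N = 438.1 N.
Substituting: 438.1×5.643 = 99.55 + 402·d ⇒ d = (2472 − 99.55) / 402 = 5.9 m.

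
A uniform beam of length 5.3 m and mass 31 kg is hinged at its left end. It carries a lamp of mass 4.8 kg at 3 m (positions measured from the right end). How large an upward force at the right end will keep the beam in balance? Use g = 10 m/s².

F ≈ 176 N

Choose the left end as the axis so the unknown pivot reaction has zero arm there.
Beam weight: 31 × 10 = 310 N down at 2.65 m → arm 2.65 m, τ = 310 × 2.65 = 821.5 N·m clockwise.
Lamp: 4.8 × 10 = 48 N down at 3 m → arm 2.3 m, τ = 48 × 2.3 = 110.4 N·m clockwise.
Net moment of the loads = 931.9 N·m clockwise.
The upward force F acts at the right end, arm 5.3 m, giving F × 5.3 counterclockwise.
Balancing moments: F × 5.3 = 931.9, giving F = 931.9 / 5.3 = 176 N.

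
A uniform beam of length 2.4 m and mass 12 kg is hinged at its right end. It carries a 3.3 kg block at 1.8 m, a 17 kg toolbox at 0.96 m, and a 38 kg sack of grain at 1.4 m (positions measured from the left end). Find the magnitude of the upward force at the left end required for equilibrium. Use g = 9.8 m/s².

Take moments about the right end.
Beam weight: 12 × 9.8 = 117.6 N down at 1.2 m → arm 1.2 m, τ = 117.6 × 1.2 = 141.1 N·m counterclockwise.
Block: 3.3 × 9.8 = 32.34 N down at 1.8 m → arm 0.6 m, τ = 32.34 × 0.6 = 19.4 N·m counterclockwise.
Toolbox: 17 × 9.8 = 166.6 N down at 0.96 m → arm 1.44 m, τ = 166.6 × 1.44 = 239.9 N·m counterclockwise.
Sack of grain: 38 × 9.8 = 372.4 N down at 1.4 m → arm 1 m, τ = 372.4 × 1 = 372.4 N·m counterclockwise.
Net moment of the loads = 772.8 N·m counterclockwise.
The upward force F acts at the left end, arm 2.4 m, giving F × 2.4 clockwise.
Στ = 0 ⇒ F × 2.4 = 772.8 ⇒ F = 772.8 / 2.4 = 322 N.

F ≈ 322 N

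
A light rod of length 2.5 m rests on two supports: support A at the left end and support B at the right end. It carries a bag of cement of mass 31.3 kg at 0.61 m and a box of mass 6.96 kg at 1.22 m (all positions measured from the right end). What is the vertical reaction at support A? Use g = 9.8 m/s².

Taking torques about support B:
Bag of cement: 31.3 × 9.8 = 306.7 N down at 0.61 m → arm 0.61 m, τ = 306.7 × 0.61 = 187.1 N·m counterclockwise.
Box: 6.96 × 9.8 = 68.21 N down at 1.22 m → arm 1.22 m, τ = 68.21 × 1.22 = 83.22 N·m counterclockwise.
Net load moment about support B = 270.3 N·m counterclockwise.
Reaction R at support A is upward at 2.5 m, arm 2.5 m → moment R × 2.5 clockwise.
For rotational equilibrium, R × 2.5 = 270.3, so R = 108 N.

R_A ≈ 108 N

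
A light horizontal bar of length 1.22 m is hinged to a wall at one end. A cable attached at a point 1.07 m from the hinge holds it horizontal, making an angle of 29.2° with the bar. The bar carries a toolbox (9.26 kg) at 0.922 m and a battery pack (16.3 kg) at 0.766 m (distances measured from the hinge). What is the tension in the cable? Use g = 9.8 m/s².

T ≈ 395 N

About the hinge:
Toolbox: 9.26 × 9.8 = 90.75 N down at 0.922 m → arm 0.922 m, τ = 90.75 × 0.922 = 83.67 N·m clockwise.
Battery pack: 16.3 × 9.8 = 159.7 N down at 0.766 m → arm 0.766 m, τ = 159.7 × 0.766 = 122.3 N·m clockwise.
Total clockwise load moment = 206 N·m.
The cable tension T acts at 1.07 m; only its component perpendicular to the bar, T sinθ, produces torque. sin 29.2° = 0.4879.
Setting net torque to zero: T × 1.07 × 0.4879 = 206 → T = 206 / 0.5221 = 395 N.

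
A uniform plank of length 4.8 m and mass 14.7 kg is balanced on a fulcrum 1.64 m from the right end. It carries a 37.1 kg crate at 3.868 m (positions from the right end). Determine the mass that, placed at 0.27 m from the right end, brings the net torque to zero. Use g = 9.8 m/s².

m ≈ 68.5 kg

Take moments about the fulcrum (at 1.64 m from the right end).
Beam weight: 14.7 × 9.8 = 144.1 N down at 2.4 m → arm 0.76 m, τ = 144.1 × 0.76 = 109.5 N·m counterclockwise.
Crate: 37.1 × 9.8 = 363.6 N down at 3.868 m → arm 2.228 m, τ = 363.6 × 2.228 = 810.1 N·m counterclockwise.
Net moment of known loads = 919.6 N·m counterclockwise.
An unknown mass m at 0.27 m has arm 1.37 m; its moment is m·g·1.37 clockwise.
Balancing moments: m × 9.8 × 1.37 = 919.6, giving m = 919.6 / (9.8 × 1.37) = 68.5 kg.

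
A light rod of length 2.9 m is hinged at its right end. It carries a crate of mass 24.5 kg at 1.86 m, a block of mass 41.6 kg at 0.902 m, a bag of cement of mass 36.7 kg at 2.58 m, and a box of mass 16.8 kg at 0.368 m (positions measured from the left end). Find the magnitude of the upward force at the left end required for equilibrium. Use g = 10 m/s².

F ≈ 562 N

Take moments about the right end.
Crate: 24.5 × 10 = 245 N down at 1.86 m → arm 1.04 m, τ = 245 × 1.04 = 254.8 N·m counterclockwise.
Block: 41.6 × 10 = 416 N down at 0.902 m → arm 1.998 m, τ = 416 × 1.998 = 831.2 N·m counterclockwise.
Bag of cement: 36.7 × 10 = 367 N down at 2.58 m → arm 0.32 m, τ = 367 × 0.32 = 117.4 N·m counterclockwise.
Box: 16.8 × 10 = 168 N down at 0.368 m → arm 2.532 m, τ = 168 × 2.532 = 425.4 N·m counterclockwise.
Net moment of the loads = 1629 N·m counterclockwise.
The upward force F acts at the left end, arm 2.9 m, giving F × 2.9 clockwise.
Setting net torque to zero: F × 2.9 = 1629 → F = 1629 / 2.9 = 562 N.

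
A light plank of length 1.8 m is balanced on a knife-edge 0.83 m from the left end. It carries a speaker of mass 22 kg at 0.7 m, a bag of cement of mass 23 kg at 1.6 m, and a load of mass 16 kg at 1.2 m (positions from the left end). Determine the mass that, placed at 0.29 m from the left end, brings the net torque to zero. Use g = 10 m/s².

m ≈ 38.5 kg

Choose the knife-edge (at 0.83 m from the left end) as the axis so the support reaction has zero arm there.
Speaker: 22 × 10 = 220 N down at 0.7 m → arm 0.13 m, τ = 220 × 0.13 = 28.6 N·m counterclockwise.
Bag of cement: 23 × 10 = 230 N down at 1.6 m → arm 0.77 m, τ = 230 × 0.77 = 177.1 N·m clockwise.
Load: 16 × 10 = 160 N down at 1.2 m → arm 0.37 m, τ = 160 × 0.37 = 59.2 N·m clockwise.
Net moment of known loads = 207.7 N·m clockwise.
An unknown mass m at 0.29 m has arm 0.54 m; its moment is m·g·0.54 counterclockwise.
Balancing moments: m × 10 × 0.54 = 207.7, giving m = 207.7 / (10 × 0.54) = 38.5 kg.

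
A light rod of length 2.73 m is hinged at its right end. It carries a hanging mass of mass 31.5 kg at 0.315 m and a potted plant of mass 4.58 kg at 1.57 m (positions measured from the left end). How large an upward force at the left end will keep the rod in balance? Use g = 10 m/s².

F ≈ 298 N

Taking torques about the right end:
Hanging mass: 31.5 × 10 = 315 N down at 0.315 m → arm 2.415 m, τ = 315 × 2.415 = 760.7 N·m counterclockwise.
Potted plant: 4.58 × 10 = 45.8 N down at 1.57 m → arm 1.16 m, τ = 45.8 × 1.16 = 53.13 N·m counterclockwise.
Net moment of the loads = 813.8 N·m counterclockwise.
The upward force F acts at the left end, arm 2.73 m, giving F × 2.73 clockwise.
Setting net torque to zero: F × 2.73 = 813.8 → F = 813.8 / 2.73 = 298 N.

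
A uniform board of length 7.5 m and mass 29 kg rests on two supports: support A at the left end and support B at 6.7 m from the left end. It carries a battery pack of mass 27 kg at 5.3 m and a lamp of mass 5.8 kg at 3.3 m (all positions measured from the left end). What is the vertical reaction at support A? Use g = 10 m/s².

Choose support B as the axis so its reaction then has zero moment arm.
Beam weight: 29 × 10 = 290 N down at 3.75 m → arm 2.95 m, τ = 290 × 2.95 = 855.5 N·m counterclockwise.
Battery pack: 27 × 10 = 270 N down at 5.3 m → arm 1.4 m, τ = 270 × 1.4 = 378 N·m counterclockwise.
Lamp: 5.8 × 10 = 58 N down at 3.3 m → arm 3.4 m, τ = 58 × 3.4 = 197.2 N·m counterclockwise.
Net load moment about support B = 1431 N·m counterclockwise.
Reaction R at support A is upward at 0 m, arm 6.7 m → moment R × 6.7 clockwise.
For rotational equilibrium, R × 6.7 = 1431, so R = 214 N.

R_A ≈ 214 N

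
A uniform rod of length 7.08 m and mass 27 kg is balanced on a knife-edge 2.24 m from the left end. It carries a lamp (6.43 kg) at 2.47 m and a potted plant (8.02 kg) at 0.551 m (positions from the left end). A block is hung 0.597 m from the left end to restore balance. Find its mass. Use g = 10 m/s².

About the knife-edge (at 2.24 m from the left end):
Beam weight: 27 × 10 = 270 N down at 3.54 m → arm 1.3 m, τ = 270 × 1.3 = 351 N·m clockwise.
Lamp: 6.43 × 10 = 64.3 N down at 2.47 m → arm 0.23 m, τ = 64.3 × 0.23 = 14.79 N·m clockwise.
Potted plant: 8.02 × 10 = 80.2 N down at 0.551 m → arm 1.689 m, τ = 80.2 × 1.689 = 135.5 N·m counterclockwise.
Net moment of known loads = 230.3 N·m clockwise.
An unknown mass m at 0.597 m has arm 1.643 m; its moment is m·g·1.643 counterclockwise.
Balancing moments: m × 10 × 1.643 = 230.3, giving m = 230.3 / (10 × 1.643) = 14 kg.

m ≈ 14 kg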